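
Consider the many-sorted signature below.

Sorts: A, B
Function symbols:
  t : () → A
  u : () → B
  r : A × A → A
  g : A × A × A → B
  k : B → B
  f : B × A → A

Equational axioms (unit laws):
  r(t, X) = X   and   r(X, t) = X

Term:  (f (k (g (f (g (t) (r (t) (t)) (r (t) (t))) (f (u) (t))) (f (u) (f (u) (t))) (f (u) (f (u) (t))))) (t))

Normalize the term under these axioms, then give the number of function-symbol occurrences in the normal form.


1. (f (k (g (f (g (t) (r (t) (t)) (r (t) (t))) (f (u) (t))) (f (u) (f (u) (t))) (f (u) (f (u) (t))))) (t))  →  (f (k (g (f (g (t) (t) (r (t) (t))) (f (u) (t))) (f (u) (f (u) (t))) (f (u) (f (u) (t))))) (t))
2. (f (k (g (f (g (t) (t) (r (t) (t))) (f (u) (t))) (f (u) (f (u) (t))) (f (u) (f (u) (t))))) (t))  →  (f (k (g (f (g (t) (t) (t)) (f (u) (t))) (f (u) (f (u) (t))) (f (u) (f (u) (t))))) (t))
normal form: (f (k (g (f (g (t) (t) (t)) (f (u) (t))) (f (u) (f (u) (t))) (f (u) (f (u) (t))))) (t))

size = 22


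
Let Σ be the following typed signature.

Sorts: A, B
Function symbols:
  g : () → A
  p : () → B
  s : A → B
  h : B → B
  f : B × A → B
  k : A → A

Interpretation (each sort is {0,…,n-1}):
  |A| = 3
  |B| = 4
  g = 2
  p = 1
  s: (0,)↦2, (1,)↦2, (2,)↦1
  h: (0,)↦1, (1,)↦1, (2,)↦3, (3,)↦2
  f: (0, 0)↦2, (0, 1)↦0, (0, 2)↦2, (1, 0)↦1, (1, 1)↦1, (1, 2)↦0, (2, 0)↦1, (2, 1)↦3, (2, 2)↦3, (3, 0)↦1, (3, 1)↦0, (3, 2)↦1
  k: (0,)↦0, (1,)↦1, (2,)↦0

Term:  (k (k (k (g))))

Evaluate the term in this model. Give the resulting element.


  g = 2
  (k (g)) = k(2,) = 0
  (k (k (g))) = k(0,) = 0
  (k (k (k (g)))) = k(0,) = 0

value = 0


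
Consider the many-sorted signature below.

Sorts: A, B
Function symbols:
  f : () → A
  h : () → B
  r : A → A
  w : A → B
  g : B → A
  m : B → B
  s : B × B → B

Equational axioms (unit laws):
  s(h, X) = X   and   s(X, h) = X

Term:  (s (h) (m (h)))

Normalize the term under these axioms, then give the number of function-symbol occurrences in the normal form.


size = 2

1. (s (h) (m (h)))  →  (m (h))
normal form: (m (h))


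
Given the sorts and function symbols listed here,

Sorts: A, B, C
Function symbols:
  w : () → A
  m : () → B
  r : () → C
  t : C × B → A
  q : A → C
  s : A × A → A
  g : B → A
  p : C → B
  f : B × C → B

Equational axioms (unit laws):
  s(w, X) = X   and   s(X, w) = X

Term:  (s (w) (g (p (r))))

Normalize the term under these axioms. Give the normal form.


1. (s (w) (g (p (r))))  →  (g (p (r)))

normal form = (g (p (r)))


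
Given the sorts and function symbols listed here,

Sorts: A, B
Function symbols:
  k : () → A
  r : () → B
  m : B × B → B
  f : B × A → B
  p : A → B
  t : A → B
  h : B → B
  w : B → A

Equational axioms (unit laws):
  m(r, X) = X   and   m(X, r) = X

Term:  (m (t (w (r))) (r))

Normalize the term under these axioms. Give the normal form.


1. (m (t (w (r))) (r))  →  (t (w (r)))

normal form = (t (w (r)))


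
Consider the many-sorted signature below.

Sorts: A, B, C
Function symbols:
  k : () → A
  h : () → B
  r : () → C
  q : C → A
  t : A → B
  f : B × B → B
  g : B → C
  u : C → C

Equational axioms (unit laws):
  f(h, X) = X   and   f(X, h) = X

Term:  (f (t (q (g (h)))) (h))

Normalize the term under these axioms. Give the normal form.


normal form = (t (q (g (h))))

1. (f (t (q (g (h)))) (h))  →  (t (q (g (h))))


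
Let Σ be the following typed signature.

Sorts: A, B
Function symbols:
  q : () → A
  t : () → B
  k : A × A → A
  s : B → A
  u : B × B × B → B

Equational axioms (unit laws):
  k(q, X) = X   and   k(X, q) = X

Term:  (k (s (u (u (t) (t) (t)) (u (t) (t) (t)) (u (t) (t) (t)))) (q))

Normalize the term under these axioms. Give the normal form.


1. (k (s (u (u (t) (t) (t)) (u (t) (t) (t)) (u (t) (t) (t)))) (q))  →  (s (u (u (t) (t) (t)) (u (t) (t) (t)) (u (t) (t) (t))))

normal form = (s (u (u (t) (t) (t)) (u (t) (t) (t)) (u (t) (t) (t))))


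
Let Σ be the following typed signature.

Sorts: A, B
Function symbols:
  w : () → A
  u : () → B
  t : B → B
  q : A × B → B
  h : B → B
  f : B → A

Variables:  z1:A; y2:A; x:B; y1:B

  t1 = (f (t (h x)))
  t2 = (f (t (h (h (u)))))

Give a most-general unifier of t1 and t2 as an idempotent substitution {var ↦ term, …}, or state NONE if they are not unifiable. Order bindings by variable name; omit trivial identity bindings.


{x ↦ (h (u))}


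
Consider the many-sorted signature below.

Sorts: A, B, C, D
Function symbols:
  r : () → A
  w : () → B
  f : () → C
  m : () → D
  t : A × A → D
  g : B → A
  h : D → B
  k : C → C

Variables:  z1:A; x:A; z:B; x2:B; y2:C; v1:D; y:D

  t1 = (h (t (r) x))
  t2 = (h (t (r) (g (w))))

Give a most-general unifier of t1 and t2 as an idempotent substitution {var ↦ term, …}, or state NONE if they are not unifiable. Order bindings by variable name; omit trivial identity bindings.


{x ↦ (g (w))}


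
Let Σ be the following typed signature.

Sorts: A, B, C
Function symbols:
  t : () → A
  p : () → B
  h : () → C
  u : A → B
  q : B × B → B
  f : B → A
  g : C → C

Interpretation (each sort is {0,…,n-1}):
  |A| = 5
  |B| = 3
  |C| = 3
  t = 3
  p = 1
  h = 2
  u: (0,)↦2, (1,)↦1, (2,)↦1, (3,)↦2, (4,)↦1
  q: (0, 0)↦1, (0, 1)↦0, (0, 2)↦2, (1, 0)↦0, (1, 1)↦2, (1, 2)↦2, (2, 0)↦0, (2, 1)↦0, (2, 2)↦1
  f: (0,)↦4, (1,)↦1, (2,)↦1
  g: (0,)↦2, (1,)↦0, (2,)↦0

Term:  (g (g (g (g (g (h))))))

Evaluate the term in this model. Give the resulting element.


value = 0

  h = 2
  (g (h)) = g(2,) = 0
  (g (g (h))) = g(0,) = 2
  (g (g (g (h)))) = g(2,) = 0
  (g (g (g (g (h))))) = g(0,) = 2
  (g (g (g (g (g (h)))))) = g(2,) = 0


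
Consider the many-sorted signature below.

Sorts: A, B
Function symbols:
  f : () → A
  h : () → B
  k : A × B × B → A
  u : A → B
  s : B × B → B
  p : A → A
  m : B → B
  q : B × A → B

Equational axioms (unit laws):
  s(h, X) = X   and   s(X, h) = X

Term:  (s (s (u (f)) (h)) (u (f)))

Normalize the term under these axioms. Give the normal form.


1. (s (s (u (f)) (h)) (u (f)))  →  (s (u (f)) (u (f)))

normal form = (s (u (f)) (u (f)))


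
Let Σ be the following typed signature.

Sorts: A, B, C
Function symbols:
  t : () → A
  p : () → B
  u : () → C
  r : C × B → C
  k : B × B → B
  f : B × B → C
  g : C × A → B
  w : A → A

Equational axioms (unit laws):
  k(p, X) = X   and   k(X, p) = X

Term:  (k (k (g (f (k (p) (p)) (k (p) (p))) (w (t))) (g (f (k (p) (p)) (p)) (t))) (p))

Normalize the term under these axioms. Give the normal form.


1. (k (k (g (f (k (p) (p)) (k (p) (p))) (w (t))) (g (f (k (p) (p)) (p)) (t))) (p))  →  (k (g (f (k (p) (p)) (k (p) (p))) (w (t))) (g (f (k (p) (p)) (p)) (t)))
2. (k (g (f (k (p) (p)) (k (p) (p))) (w (t))) (g (f (k (p) (p)) (p)) (t)))  →  (k (g (f (p) (k (p) (p))) (w (t))) (g (f (k (p) (p)) (p)) (t)))
3. (k (g (f (p) (k (p) (p))) (w (t))) (g (f (k (p) (p)) (p)) (t)))  →  (k (g (f (p) (p)) (w (t))) (g (f (k (p) (p)) (p)) (t)))
4. (k (g (f (p) (p)) (w (t))) (g (f (k (p) (p)) (p)) (t)))  →  (k (g (f (p) (p)) (w (t))) (g (f (p) (p)) (t)))

normal form = (k (g (f (p) (p)) (w (t))) (g (f (p) (p)) (t)))


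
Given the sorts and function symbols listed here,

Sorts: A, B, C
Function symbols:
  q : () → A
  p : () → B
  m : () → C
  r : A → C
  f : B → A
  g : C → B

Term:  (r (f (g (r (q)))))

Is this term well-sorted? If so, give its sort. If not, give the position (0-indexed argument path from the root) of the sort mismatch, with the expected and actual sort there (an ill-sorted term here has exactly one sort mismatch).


        (q) : A
      (r (q)) : C
    (g (r (q))) : B
  (f (g (r (q)))) : A
(r (f (g (r (q))))) : C

well-sorted; sort = C


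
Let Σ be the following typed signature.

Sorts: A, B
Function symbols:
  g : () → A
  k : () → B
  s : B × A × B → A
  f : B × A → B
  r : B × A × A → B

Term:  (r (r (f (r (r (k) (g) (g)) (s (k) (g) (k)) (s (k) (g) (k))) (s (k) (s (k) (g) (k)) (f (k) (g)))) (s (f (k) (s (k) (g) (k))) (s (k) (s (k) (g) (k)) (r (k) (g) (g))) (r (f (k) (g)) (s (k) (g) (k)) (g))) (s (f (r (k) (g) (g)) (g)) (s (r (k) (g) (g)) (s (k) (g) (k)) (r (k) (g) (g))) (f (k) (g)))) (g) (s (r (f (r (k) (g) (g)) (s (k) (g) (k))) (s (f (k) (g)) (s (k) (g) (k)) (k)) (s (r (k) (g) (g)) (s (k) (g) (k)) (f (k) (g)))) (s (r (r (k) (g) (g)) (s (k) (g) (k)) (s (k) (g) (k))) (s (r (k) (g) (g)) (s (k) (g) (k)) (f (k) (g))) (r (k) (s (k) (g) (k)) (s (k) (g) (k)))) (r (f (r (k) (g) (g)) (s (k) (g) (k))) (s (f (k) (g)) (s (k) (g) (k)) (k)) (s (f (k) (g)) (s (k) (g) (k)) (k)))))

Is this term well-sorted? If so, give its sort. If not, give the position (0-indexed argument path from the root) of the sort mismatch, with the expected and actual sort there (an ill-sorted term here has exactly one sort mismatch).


          (k) : B
          (g) : A
          (g) : A
        (r (k) (g) (g)) : B
          (k) : B
          (g) : A
          (k) : B
        (s (k) (g) (k)) : A
          (k) : B
          (g) : A
          (k) : B
        (s (k) (g) (k)) : A
      (r (r (k) (g) (g)) (s (k) (g) (k)) (s (k) (g) (k))) : B
        (k) : B
          (k) : B
          (g) : A
          (k) : B
        (s (k) (g) (k)) : A
          (k) : B
          (g) : A
        (f (k) (g)) : B
      (s (k) (s (k) (g) (k)) (f (k) (g))) : A
    (f (r (r (k) (g) (g)) (s (k) (g) (k)) (s (k) (g) (k))) (s (k) (s (k) (g) (k)) (f (k) (g)))) : B
        (k) : B
          (k) : B
          (g) : A
          (k) : B
        (s (k) (g) (k)) : A
      (f (k) (s (k) (g) (k))) : B
        (k) : B
          (k) : B
          (g) : A
          (k) : B
        (s (k) (g) (k)) : A
          (k) : B
          (g) : A
          (g) : A
        (r (k) (g) (g)) : B
      (s (k) (s (k) (g) (k)) (r (k) (g) (g))) : A
          (k) : B
          (g) : A
        (f (k) (g)) : B
          (k) : B
          (g) : A
          (k) : B
        (s (k) (g) (k)) : A
        (g) : A
      (r (f (k) (g)) (s (k) (g) (k)) (g)) : B
    (s (f (k) (s (k) (g) (k))) (s (k) (s (k) (g) (k)) (r (k) (g) (g))) (r (f (k) (g)) (s (k) (g) (k)) (g))) : A
          (k) : B
          (g) : A
          (g) : A
        (r (k) (g) (g)) : B
        (g) : A
      (f (r (k) (g) (g)) (g)) : B
          (k) : B
          (g) : A
          (g) : A
        (r (k) (g) (g)) : B
          (k) : B
          (g) : A
          (k) : B
        (s (k) (g) (k)) : A
          (k) : B
          (g) : A
          (g) : A
        (r (k) (g) (g)) : B
      (s (r (k) (g) (g)) (s (k) (g) (k)) (r (k) (g) (g))) : A
        (k) : B
        (g) : A
      (f (k) (g)) : B
    (s (f (r (k) (g) (g)) (g)) (s (r (k) (g) (g)) (s (k) (g) (k)) (r (k) (g) (g))) (f (k) (g))) : A
  (r (f (r (r (k) (g) (g)) (s (k) (g) (k)) (s (k) (g) (k))) (s (k) (s (k) (g) (k)) (f (k) (g)))) (s (f (k) (s (k) (g) (k))) (s (k) (s (k) (g) (k)) (r (k) (g) (g))) (r (f (k) (g)) (s (k) (g) (k)) (g))) (s (f (r (k) (g) (g)) (g)) (s (r (k) (g) (g)) (s (k) (g) (k)) (r (k) (g) (g))) (f (k) (g)))) : B
  (g) : A
          (k) : B
          (g) : A
          (g) : A
        (r (k) (g) (g)) : B
          (k) : B
          (g) : A
          (k) : B
        (s (k) (g) (k)) : A
      (f (r (k) (g) (g)) (s (k) (g) (k))) : B
          (k) : B
          (g) : A
        (f (k) (g)) : B
          (k) : B
          (g) : A
          (k) : B
        (s (k) (g) (k)) : A
        (k) : B
      (s (f (k) (g)) (s (k) (g) (k)) (k)) : A
          (k) : B
          (g) : A
          (g) : A
        (r (k) (g) (g)) : B
          (k) : B
          (g) : A
          (k) : B
        (s (k) (g) (k)) : A
          (k) : B
          (g) : A
        (f (k) (g)) : B
      (s (r (k) (g) (g)) (s (k) (g) (k)) (f (k) (g))) : A
    (r (f (r (k) (g) (g)) (s (k) (g) (k))) (s (f (k) (g)) (s (k) (g) (k)) (k)) (s (r (k) (g) (g)) (s (k) (g) (k)) (f (k) (g)))) : B
          (k) : B
          (g) : A
          (g) : A
        (r (k) (g) (g)) : B
          (k) : B
          (g) : A
          (k) : B
        (s (k) (g) (k)) : A
          (k) : B
          (g) : A
          (k) : B
        (s (k) (g) (k)) : A
      (r (r (k) (g) (g)) (s (k) (g) (k)) (s (k) (g) (k))) : B
          (k) : B
          (g) : A
          (g) : A
        (r (k) (g) (g)) : B
          (k) : B
          (g) : A
          (k) : B
        (s (k) (g) (k)) : A
          (k) : B
          (g) : A
        (f (k) (g)) : B
      (s (r (k) (g) (g)) (s (k) (g) (k)) (f (k) (g))) : A
        (k) : B
          (k) : B
          (g) : A
          (k) : B
        (s (k) (g) (k)) : A
          (k) : B
          (g) : A
          (k) : B
        (s (k) (g) (k)) : A
      (r (k) (s (k) (g) (k)) (s (k) (g) (k))) : B
    (s (r (r (k) (g) (g)) (s (k) (g) (k)) (s (k) (g) (k))) (s (r (k) (g) (g)) (s (k) (g) (k)) (f (k) (g))) (r (k) (s (k) (g) (k)) (s (k) (g) (k)))) : A
          (k) : B
          (g) : A
          (g) : A
        (r (k) (g) (g)) : B
          (k) : B
          (g) : A
          (k) : B
        (s (k) (g) (k)) : A
      (f (r (k) (g) (g)) (s (k) (g) (k))) : B
          (k) : B
          (g) : A
        (f (k) (g)) : B
          (k) : B
          (g) : A
          (k) : B
        (s (k) (g) (k)) : A
        (k) : B
      (s (f (k) (g)) (s (k) (g) (k)) (k)) : A
          (k) : B
          (g) : A
        (f (k) (g)) : B
          (k) : B
          (g) : A
          (k) : B
        (s (k) (g) (k)) : A
        (k) : B
      (s (f (k) (g)) (s (k) (g) (k)) (k)) : A
    (r (f (r (k) (g) (g)) (s (k) (g) (k))) (s (f (k) (g)) (s (k) (g) (k)) (k)) (s (f (k) (g)) (s (k) (g) (k)) (k))) : B
  (s (r (f (r (k) (g) (g)) (s (k) (g) (k))) (s (f (k) (g)) (s (k) (g) (k)) (k)) (s (r (k) (g) (g)) (s (k) (g) (k)) (f (k) (g)))) (s (r (r (k) (g) (g)) (s (k) (g) (k)) (s (k) (g) (k))) (s (r (k) (g) (g)) (s (k) (g) (k)) (f (k) (g))) (r (k) (s (k) (g) (k)) (s (k) (g) (k)))) (r (f (r (k) (g) (g)) (s (k) (g) (k))) (s (f (k) (g)) (s (k) (g) (k)) (k)) (s (f (k) (g)) (s (k) (g) (k)) (k)))) : A
(r (r (f (r (r (k) (g) (g)) (s (k) (g) (k)) (s (k) (g) (k))) (s (k) (s (k) (g) (k)) (f (k) (g)))) (s (f (k) (s (k) (g) (k))) (s (k) (s (k) (g) (k)) (r (k) (g) (g))) (r (f (k) (g)) (s (k) (g) (k)) (g))) (s (f (r (k) (g) (g)) (g)) (s (r (k) (g) (g)) (s (k) (g) (k)) (r (k) (g) (g))) (f (k) (g)))) (g) (s (r (f (r (k) (g) (g)) (s (k) (g) (k))) (s (f (k) (g)) (s (k) (g) (k)) (k)) (s (r (k) (g) (g)) (s (k) (g) (k)) (f (k) (g)))) (s (r (r (k) (g) (g)) (s (k) (g) (k)) (s (k) (g) (k))) (s (r (k) (g) (g)) (s (k) (g) (k)) (f (k) (g))) (r (k) (s (k) (g) (k)) (s (k) (g) (k)))) (r (f (r (k) (g) (g)) (s (k) (g) (k))) (s (f (k) (g)) (s (k) (g) (k)) (k)) (s (f (k) (g)) (s (k) (g) (k)) (k))))) : B

well-sorted; sort = B


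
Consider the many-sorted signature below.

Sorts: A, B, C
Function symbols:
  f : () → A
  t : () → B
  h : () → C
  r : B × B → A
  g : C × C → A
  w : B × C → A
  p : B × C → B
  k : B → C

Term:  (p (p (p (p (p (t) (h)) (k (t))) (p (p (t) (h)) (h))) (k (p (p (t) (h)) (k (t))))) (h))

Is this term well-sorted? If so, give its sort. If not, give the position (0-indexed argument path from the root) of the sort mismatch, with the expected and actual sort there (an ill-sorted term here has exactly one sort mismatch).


ill-sorted at position [0, 0, 1]: expected C, got B

          (t) : B
          (h) : C
        (p (t) (h)) : B
          (t) : B
        (k (t)) : C
      (p (p (t) (h)) (k (t))) : B
          (t) : B
          (h) : C
        (p (t) (h)) : B
        (h) : C
      (p (p (t) (h)) (h)) : B
    (p (p (p (t) (h)) (k (t))) (p (p (t) (h)) (h))) : ✗ arg 1 at [0, 0, 1] has sort B, expected C
          (t) : B
          (h) : C
        (p (t) (h)) : B
          (t) : B
        (k (t)) : C
      (p (p (t) (h)) (k (t))) : B
    (k (p (p (t) (h)) (k (t)))) : C
  (h) : C


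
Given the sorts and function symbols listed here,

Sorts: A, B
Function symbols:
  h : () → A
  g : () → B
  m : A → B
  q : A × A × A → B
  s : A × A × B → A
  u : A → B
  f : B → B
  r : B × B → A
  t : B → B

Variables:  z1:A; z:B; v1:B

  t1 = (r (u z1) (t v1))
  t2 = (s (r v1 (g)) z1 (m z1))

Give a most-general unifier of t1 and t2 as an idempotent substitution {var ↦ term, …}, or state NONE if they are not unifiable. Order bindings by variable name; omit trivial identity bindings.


NONE (not unifiable)

head clash or occurs-check failure — not unifiable


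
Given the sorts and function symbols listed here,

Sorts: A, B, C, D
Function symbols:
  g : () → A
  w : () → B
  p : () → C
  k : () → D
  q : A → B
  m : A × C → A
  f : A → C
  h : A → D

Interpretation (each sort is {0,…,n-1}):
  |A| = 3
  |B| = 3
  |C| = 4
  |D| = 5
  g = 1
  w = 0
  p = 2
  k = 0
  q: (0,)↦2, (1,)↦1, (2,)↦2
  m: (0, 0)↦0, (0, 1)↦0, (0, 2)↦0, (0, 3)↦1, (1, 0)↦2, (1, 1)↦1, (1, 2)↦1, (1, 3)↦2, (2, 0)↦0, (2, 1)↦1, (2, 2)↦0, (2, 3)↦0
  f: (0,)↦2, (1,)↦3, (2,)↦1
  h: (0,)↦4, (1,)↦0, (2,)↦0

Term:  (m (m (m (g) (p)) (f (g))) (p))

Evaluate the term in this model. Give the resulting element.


  g = 1
  p = 2
  (m (g) (p)) = m(1, 2) = 1
  g = 1
  (f (g)) = f(1,) = 3
  (m (m (g) (p)) (f (g))) = m(1, 3) = 2
  p = 2
  (m (m (m (g) (p)) (f (g))) (p)) = m(2, 2) = 0

value = 0


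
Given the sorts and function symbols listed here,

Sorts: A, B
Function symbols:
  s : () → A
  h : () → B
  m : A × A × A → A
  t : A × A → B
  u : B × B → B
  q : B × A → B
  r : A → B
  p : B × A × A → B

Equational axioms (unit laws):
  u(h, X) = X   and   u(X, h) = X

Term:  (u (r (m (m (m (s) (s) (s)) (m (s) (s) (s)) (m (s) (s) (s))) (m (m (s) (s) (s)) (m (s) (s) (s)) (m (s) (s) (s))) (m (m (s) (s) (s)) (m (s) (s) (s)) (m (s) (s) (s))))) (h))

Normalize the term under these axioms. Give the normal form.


normal form = (r (m (m (m (s) (s) (s)) (m (s) (s) (s)) (m (s) (s) (s))) (m (m (s) (s) (s)) (m (s) (s) (s)) (m (s) (s) (s))) (m (m (s) (s) (s)) (m (s) (s) (s)) (m (s) (s) (s)))))

1. (u (r (m (m (m (s) (s) (s)) (m (s) (s) (s)) (m (s) (s) (s))) (m (m (s) (s) (s)) (m (s) (s) (s)) (m (s) (s) (s))) (m (m (s) (s) (s)) (m (s) (s) (s)) (m (s) (s) (s))))) (h))  →  (r (m (m (m (s) (s) (s)) (m (s) (s) (s)) (m (s) (s) (s))) (m (m (s) (s) (s)) (m (s) (s) (s)) (m (s) (s) (s))) (m (m (s) (s) (s)) (m (s) (s) (s)) (m (s) (s) (s)))))


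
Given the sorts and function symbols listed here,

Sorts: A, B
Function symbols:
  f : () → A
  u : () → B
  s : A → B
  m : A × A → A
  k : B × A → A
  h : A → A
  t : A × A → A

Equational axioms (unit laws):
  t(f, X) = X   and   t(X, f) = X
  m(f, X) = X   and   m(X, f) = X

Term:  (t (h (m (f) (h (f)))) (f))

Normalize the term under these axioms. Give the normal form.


normal form = (h (h (f)))

1. (t (h (m (f) (h (f)))) (f))  →  (h (m (f) (h (f))))
2. (h (m (f) (h (f))))  →  (h (h (f)))


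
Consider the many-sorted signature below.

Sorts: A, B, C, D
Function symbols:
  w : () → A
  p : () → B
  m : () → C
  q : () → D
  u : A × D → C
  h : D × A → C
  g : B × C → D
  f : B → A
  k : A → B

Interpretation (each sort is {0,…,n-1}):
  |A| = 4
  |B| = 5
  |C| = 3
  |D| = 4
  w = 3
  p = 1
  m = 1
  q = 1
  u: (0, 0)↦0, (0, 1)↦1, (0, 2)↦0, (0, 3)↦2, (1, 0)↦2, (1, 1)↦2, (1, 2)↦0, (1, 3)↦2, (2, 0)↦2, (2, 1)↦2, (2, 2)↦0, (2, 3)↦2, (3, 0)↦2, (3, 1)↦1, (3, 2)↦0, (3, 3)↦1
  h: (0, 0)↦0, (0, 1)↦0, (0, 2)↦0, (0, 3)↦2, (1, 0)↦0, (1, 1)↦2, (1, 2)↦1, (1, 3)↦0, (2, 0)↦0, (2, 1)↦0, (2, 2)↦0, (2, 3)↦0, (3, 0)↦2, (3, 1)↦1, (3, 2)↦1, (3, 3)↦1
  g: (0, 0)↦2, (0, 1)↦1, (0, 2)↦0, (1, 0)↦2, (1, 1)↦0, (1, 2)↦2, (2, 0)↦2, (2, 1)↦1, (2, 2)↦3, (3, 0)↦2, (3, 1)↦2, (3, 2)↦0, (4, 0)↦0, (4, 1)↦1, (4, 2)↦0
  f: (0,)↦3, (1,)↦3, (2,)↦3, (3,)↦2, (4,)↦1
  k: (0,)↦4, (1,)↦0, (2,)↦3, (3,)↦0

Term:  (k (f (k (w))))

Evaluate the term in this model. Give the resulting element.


value = 0

  w = 3
  (k (w)) = k(3,) = 0
  (f (k (w))) = f(0,) = 3
  (k (f (k (w)))) = k(3,) = 0


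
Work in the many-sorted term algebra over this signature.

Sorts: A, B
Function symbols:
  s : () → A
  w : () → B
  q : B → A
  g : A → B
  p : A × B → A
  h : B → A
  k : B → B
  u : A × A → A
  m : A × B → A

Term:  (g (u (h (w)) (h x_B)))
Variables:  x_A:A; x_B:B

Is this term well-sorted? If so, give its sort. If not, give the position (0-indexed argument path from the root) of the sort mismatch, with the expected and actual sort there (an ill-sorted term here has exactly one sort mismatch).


well-sorted; sort = B

      (w) : B
    (h (w)) : A
      x_B : B
    (h x_B) : A
  (u (h (w)) (h x_B)) : A
(g (u (h (w)) (h x_B))) : B


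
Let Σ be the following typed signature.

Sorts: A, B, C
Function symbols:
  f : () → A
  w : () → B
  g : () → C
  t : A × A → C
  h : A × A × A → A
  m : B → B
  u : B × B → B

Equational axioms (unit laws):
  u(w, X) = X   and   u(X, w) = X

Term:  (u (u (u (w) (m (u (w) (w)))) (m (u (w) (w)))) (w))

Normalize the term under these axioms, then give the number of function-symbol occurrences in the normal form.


size = 5

1. (u (u (u (w) (m (u (w) (w)))) (m (u (w) (w)))) (w))  →  (u (u (w) (m (u (w) (w)))) (m (u (w) (w))))
2. (u (u (w) (m (u (w) (w)))) (m (u (w) (w))))  →  (u (m (u (w) (w))) (m (u (w) (w))))
3. (u (m (u (w) (w))) (m (u (w) (w))))  →  (u (m (w)) (m (u (w) (w))))
4. (u (m (w)) (m (u (w) (w))))  →  (u (m (w)) (m (w)))
normal form: (u (m (w)) (m (w)))


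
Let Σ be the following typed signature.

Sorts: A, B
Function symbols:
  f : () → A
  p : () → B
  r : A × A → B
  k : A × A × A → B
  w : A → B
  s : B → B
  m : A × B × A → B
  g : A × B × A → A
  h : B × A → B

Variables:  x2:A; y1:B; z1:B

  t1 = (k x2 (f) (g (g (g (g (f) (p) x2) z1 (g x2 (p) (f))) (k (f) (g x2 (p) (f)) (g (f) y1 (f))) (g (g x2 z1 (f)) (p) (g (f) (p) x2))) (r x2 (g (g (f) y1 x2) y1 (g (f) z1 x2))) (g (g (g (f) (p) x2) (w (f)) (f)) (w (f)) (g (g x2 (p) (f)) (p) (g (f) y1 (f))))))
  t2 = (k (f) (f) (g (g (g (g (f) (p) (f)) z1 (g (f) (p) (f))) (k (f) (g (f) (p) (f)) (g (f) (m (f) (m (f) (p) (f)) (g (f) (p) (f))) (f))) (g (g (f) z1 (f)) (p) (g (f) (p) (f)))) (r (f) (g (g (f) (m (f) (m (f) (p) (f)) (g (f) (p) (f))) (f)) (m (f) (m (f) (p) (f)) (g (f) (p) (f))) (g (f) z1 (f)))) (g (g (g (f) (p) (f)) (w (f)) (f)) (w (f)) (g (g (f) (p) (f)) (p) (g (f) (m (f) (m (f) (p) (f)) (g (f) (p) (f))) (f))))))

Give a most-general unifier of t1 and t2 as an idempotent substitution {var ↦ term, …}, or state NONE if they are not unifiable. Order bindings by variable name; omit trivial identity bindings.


{x2 ↦ (f), y1 ↦ (m (f) (m (f) (p) (f)) (g (f) (p) (f)))}


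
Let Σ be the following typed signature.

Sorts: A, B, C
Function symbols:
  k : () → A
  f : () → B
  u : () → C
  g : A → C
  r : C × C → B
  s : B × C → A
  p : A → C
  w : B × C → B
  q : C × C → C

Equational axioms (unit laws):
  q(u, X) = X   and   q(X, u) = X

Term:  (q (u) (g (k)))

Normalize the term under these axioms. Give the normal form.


1. (q (u) (g (k)))  →  (g (k))

normal form = (g (k))


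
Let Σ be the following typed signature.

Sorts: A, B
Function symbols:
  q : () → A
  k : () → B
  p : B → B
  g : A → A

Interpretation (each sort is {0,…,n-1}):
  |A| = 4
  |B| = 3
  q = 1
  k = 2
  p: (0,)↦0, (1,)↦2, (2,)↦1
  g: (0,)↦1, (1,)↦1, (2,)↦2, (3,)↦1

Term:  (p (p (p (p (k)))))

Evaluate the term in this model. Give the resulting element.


value = 2

  k = 2
  (p (k)) = p(2,) = 1
  (p (p (k))) = p(1,) = 2
  (p (p (p (k)))) = p(2,) = 1
  (p (p (p (p (k))))) = p(1,) = 2


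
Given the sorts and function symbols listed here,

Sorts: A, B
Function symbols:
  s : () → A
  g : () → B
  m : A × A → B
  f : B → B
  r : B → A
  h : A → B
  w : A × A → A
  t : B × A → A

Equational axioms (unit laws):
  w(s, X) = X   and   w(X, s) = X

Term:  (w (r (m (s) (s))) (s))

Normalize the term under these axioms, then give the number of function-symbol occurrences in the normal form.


size = 4

1. (w (r (m (s) (s))) (s))  →  (r (m (s) (s)))
normal form: (r (m (s) (s)))


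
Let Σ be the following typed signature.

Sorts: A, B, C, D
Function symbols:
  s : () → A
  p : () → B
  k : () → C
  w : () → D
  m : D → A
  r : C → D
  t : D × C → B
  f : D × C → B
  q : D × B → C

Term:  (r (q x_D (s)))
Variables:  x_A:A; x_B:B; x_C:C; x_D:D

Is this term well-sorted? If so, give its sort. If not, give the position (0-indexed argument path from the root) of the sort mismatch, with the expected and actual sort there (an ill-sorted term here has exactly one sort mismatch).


ill-sorted at position [0, 1]: expected B, got A

    x_D : D
    (s) : A
  (q x_D (s)) : ✗ arg 1 at [0, 1] has sort A, expected B


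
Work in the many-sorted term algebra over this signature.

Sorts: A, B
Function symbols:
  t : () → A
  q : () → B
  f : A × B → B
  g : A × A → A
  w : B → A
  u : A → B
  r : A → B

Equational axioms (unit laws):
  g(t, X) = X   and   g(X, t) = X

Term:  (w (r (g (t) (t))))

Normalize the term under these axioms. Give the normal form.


1. (w (r (g (t) (t))))  →  (w (r (t)))

normal form = (w (r (t)))


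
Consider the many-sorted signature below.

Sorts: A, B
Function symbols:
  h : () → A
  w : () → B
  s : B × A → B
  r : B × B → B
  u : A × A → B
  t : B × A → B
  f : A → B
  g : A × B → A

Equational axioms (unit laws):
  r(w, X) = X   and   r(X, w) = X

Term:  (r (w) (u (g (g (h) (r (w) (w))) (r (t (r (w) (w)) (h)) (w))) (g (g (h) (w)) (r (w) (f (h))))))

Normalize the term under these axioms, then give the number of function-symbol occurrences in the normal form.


size = 14

1. (r (w) (u (g (g (h) (r (w) (w))) (r (t (r (w) (w)) (h)) (w))) (g (g (h) (w)) (r (w) (f (h))))))  →  (u (g (g (h) (r (w) (w))) (r (t (r (w) (w)) (h)) (w))) (g (g (h) (w)) (r (w) (f (h)))))
2. (u (g (g (h) (r (w) (w))) (r (t (r (w) (w)) (h)) (w))) (g (g (h) (w)) (r (w) (f (h)))))  →  (u (g (g (h) (w)) (r (t (r (w) (w)) (h)) (w))) (g (g (h) (w)) (r (w) (f (h)))))
3. (u (g (g (h) (w)) (r (t (r (w) (w)) (h)) (w))) (g (g (h) (w)) (r (w) (f (h)))))  →  (u (g (g (h) (w)) (t (r (w) (w)) (h))) (g (g (h) (w)) (r (w) (f (h)))))
4. (u (g (g (h) (w)) (t (r (w) (w)) (h))) (g (g (h) (w)) (r (w) (f (h)))))  →  (u (g (g (h) (w)) (t (w) (h))) (g (g (h) (w)) (r (w) (f (h)))))
5. (u (g (g (h) (w)) (t (w) (h))) (g (g (h) (w)) (r (w) (f (h)))))  →  (u (g (g (h) (w)) (t (w) (h))) (g (g (h) (w)) (f (h))))
normal form: (u (g (g (h) (w)) (t (w) (h))) (g (g (h) (w)) (f (h))))


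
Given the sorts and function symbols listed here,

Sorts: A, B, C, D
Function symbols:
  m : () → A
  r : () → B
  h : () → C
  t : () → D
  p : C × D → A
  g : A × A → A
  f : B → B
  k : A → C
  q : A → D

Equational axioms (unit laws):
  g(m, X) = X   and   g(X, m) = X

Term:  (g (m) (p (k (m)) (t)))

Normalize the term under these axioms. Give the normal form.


1. (g (m) (p (k (m)) (t)))  →  (p (k (m)) (t))

normal form = (p (k (m)) (t))


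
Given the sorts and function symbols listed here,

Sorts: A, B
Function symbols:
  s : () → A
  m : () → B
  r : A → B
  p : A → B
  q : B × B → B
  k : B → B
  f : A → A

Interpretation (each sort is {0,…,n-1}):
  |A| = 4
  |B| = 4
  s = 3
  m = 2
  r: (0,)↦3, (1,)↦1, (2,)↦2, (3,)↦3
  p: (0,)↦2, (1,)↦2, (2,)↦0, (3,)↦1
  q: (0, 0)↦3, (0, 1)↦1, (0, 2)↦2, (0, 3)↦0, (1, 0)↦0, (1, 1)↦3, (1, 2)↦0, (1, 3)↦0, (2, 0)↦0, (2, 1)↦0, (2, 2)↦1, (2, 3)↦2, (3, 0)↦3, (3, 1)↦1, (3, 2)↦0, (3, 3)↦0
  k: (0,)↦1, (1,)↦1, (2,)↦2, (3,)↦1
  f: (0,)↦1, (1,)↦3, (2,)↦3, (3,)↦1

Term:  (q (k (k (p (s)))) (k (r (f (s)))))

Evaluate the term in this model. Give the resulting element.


  s = 3
  (p (s)) = p(3,) = 1
  (k (p (s))) = k(1,) = 1
  (k (k (p (s)))) = k(1,) = 1
  s = 3
  (f (s)) = f(3,) = 1
  (r (f (s))) = r(1,) = 1
  (k (r (f (s)))) = k(1,) = 1
  (q (k (k (p (s)))) (k (r (f (s))))) = q(1, 1) = 3

value = 3


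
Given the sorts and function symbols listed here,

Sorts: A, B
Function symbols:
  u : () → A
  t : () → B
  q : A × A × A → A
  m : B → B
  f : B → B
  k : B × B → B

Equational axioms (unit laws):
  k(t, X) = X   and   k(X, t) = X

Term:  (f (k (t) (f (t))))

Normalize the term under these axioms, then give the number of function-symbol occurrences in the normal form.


size = 3

1. (f (k (t) (f (t))))  →  (f (f (t)))
normal form: (f (f (t)))


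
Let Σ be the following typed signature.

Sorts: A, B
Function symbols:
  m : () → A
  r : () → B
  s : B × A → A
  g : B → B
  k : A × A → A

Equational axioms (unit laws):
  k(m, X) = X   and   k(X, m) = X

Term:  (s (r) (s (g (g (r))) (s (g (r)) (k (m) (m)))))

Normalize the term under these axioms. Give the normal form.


normal form = (s (r) (s (g (g (r))) (s (g (r)) (m))))

1. (s (r) (s (g (g (r))) (s (g (r)) (k (m) (m)))))  →  (s (r) (s (g (g (r))) (s (g (r)) (m))))


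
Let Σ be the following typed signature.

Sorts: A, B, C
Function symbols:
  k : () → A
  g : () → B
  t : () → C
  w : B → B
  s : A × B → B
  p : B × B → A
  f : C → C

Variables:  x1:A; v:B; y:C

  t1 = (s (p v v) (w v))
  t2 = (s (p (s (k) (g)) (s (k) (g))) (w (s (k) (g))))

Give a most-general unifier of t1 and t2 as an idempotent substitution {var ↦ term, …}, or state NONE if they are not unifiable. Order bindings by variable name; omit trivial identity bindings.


{v ↦ (s (k) (g))}


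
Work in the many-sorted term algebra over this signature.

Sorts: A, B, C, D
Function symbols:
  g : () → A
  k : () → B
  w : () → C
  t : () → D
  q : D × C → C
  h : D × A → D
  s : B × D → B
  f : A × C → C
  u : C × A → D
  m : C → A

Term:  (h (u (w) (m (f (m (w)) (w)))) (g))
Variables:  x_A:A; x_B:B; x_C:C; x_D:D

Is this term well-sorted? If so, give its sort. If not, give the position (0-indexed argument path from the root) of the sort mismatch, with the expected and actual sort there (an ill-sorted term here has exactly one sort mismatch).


    (w) : C
          (w) : C
        (m (w)) : A
        (w) : C
      (f (m (w)) (w)) : C
    (m (f (m (w)) (w))) : A
  (u (w) (m (f (m (w)) (w)))) : D
  (g) : A
(h (u (w) (m (f (m (w)) (w)))) (g)) : D

well-sorted; sort = D


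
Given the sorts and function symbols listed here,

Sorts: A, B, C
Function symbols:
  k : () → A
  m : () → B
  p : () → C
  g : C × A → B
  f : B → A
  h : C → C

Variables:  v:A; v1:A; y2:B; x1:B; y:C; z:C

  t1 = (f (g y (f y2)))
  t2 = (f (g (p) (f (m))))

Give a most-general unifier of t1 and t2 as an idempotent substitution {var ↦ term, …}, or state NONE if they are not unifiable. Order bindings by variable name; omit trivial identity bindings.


{y ↦ (p), y2 ↦ (m)}


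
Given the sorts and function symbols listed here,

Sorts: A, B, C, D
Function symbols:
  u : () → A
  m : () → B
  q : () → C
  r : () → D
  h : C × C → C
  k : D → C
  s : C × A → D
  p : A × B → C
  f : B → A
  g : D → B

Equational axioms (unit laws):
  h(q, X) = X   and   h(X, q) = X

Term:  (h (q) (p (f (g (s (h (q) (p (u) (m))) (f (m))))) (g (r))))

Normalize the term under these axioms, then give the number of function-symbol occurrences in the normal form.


size = 11

1. (h (q) (p (f (g (s (h (q) (p (u) (m))) (f (m))))) (g (r))))  →  (p (f (g (s (h (q) (p (u) (m))) (f (m))))) (g (r)))
2. (p (f (g (s (h (q) (p (u) (m))) (f (m))))) (g (r)))  →  (p (f (g (s (p (u) (m)) (f (m))))) (g (r)))
normal form: (p (f (g (s (p (u) (m)) (f (m))))) (g (r)))


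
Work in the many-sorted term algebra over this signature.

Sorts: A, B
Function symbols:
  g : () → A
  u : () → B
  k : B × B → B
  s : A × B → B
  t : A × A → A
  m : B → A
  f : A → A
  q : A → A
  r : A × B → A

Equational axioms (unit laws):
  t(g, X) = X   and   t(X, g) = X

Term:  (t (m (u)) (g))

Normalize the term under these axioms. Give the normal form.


1. (t (m (u)) (g))  →  (m (u))

normal form = (m (u))


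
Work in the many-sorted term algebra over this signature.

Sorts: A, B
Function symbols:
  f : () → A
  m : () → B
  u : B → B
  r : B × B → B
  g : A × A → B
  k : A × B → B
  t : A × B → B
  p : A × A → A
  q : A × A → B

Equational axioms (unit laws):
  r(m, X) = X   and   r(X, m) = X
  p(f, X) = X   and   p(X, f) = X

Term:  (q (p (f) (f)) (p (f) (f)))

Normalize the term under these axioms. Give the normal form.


1. (q (p (f) (f)) (p (f) (f)))  →  (q (f) (p (f) (f)))
2. (q (f) (p (f) (f)))  →  (q (f) (f))

normal form = (q (f) (f))


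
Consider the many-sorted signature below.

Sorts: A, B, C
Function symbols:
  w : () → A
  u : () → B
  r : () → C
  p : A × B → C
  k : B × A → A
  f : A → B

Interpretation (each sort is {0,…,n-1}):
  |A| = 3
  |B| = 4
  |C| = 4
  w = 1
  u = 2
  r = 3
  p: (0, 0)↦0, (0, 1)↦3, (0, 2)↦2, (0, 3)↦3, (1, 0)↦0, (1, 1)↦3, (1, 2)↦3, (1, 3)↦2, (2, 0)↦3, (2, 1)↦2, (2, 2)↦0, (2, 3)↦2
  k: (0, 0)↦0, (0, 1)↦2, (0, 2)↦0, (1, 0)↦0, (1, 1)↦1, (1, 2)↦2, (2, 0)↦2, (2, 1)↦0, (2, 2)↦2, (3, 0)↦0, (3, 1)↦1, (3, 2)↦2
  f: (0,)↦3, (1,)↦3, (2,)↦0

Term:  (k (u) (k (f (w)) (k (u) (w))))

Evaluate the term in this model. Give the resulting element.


value = 2

  u = 2
  w = 1
  (f (w)) = f(1,) = 3
  u = 2
  w = 1
  (k (u) (w)) = k(2, 1) = 0
  (k (f (w)) (k (u) (w))) = k(3, 0) = 0
  (k (u) (k (f (w)) (k (u) (w)))) = k(2, 0) = 2


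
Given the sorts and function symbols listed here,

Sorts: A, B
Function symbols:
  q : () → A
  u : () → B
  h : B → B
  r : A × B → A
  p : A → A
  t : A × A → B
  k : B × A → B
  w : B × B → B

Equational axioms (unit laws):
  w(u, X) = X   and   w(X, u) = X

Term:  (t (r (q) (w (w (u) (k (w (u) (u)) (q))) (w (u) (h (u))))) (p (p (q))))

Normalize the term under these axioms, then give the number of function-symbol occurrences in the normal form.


size = 12

1. (t (r (q) (w (w (u) (k (w (u) (u)) (q))) (w (u) (h (u))))) (p (p (q))))  →  (t (r (q) (w (k (w (u) (u)) (q)) (w (u) (h (u))))) (p (p (q))))
2. (t (r (q) (w (k (w (u) (u)) (q)) (w (u) (h (u))))) (p (p (q))))  →  (t (r (q) (w (k (u) (q)) (w (u) (h (u))))) (p (p (q))))
3. (t (r (q) (w (k (u) (q)) (w (u) (h (u))))) (p (p (q))))  →  (t (r (q) (w (k (u) (q)) (h (u)))) (p (p (q))))
normal form: (t (r (q) (w (k (u) (q)) (h (u)))) (p (p (q))))


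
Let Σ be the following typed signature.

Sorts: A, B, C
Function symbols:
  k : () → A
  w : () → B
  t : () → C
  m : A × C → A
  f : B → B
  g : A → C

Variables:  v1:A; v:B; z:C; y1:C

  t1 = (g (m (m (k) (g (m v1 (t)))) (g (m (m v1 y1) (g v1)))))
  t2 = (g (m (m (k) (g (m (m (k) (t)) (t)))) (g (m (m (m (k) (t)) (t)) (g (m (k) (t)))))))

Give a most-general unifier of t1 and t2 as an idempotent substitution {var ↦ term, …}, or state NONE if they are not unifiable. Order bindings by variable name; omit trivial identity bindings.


{v1 ↦ (m (k) (t)), y1 ↦ (t)}


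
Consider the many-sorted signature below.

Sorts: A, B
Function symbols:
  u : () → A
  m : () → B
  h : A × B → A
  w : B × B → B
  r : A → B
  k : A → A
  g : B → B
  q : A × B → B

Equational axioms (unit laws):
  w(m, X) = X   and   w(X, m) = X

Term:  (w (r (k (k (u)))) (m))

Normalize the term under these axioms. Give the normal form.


1. (w (r (k (k (u)))) (m))  →  (r (k (k (u))))

normal form = (r (k (k (u))))


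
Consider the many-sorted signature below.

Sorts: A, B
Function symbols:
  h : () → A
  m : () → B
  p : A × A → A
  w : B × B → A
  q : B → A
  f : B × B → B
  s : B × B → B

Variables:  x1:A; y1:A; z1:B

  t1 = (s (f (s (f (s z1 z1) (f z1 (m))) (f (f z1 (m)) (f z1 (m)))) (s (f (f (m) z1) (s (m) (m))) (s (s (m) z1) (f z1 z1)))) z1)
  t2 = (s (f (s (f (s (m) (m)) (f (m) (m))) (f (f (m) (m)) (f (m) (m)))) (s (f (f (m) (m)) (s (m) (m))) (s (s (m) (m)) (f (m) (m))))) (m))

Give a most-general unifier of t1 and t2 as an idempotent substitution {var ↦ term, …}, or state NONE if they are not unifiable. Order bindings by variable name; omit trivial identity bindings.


{z1 ↦ (m)}


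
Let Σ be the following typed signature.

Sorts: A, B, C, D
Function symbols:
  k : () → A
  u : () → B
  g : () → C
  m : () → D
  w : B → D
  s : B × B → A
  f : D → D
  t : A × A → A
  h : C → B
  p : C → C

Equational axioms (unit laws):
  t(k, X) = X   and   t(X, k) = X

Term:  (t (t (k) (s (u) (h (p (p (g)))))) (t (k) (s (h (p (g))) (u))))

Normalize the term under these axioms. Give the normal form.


1. (t (t (k) (s (u) (h (p (p (g)))))) (t (k) (s (h (p (g))) (u))))  →  (t (s (u) (h (p (p (g))))) (t (k) (s (h (p (g))) (u))))
2. (t (s (u) (h (p (p (g))))) (t (k) (s (h (p (g))) (u))))  →  (t (s (u) (h (p (p (g))))) (s (h (p (g))) (u)))

normal form = (t (s (u) (h (p (p (g))))) (s (h (p (g))) (u)))


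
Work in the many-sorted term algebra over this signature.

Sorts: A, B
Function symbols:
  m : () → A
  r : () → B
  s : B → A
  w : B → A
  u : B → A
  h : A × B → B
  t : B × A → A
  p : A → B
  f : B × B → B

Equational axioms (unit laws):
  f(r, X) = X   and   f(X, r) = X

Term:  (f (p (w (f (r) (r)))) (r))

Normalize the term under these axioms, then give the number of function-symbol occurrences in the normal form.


1. (f (p (w (f (r) (r)))) (r))  →  (p (w (f (r) (r))))
2. (p (w (f (r) (r))))  →  (p (w (r)))
normal form: (p (w (r)))

size = 3


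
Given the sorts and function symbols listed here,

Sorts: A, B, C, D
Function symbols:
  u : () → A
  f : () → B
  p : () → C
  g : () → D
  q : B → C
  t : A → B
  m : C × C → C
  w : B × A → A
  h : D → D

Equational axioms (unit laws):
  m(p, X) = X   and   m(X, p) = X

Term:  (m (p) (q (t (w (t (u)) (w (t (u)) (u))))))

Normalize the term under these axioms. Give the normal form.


normal form = (q (t (w (t (u)) (w (t (u)) (u)))))

1. (m (p) (q (t (w (t (u)) (w (t (u)) (u))))))  →  (q (t (w (t (u)) (w (t (u)) (u)))))


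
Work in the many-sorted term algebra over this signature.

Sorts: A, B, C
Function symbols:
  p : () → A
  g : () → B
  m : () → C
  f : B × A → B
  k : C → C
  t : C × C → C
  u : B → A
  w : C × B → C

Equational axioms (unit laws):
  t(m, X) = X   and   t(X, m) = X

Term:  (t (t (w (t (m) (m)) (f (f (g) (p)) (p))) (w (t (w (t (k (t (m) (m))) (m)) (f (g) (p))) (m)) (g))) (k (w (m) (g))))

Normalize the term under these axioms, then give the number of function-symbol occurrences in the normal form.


1. (t (t (w (t (m) (m)) (f (f (g) (p)) (p))) (w (t (w (t (k (t (m) (m))) (m)) (f (g) (p))) (m)) (g))) (k (w (m) (g))))  →  (t (t (w (m) (f (f (g) (p)) (p))) (w (t (w (t (k (t (m) (m))) (m)) (f (g) (p))) (m)) (g))) (k (w (m) (g))))
2. (t (t (w (m) (f (f (g) (p)) (p))) (w (t (w (t (k (t (m) (m))) (m)) (f (g) (p))) (m)) (g))) (k (w (m) (g))))  →  (t (t (w (m) (f (f (g) (p)) (p))) (w (w (t (k (t (m) (m))) (m)) (f (g) (p))) (g))) (k (w (m) (g))))
3. (t (t (w (m) (f (f (g) (p)) (p))) (w (w (t (k (t (m) (m))) (m)) (f (g) (p))) (g))) (k (w (m) (g))))  →  (t (t (w (m) (f (f (g) (p)) (p))) (w (w (k (t (m) (m))) (f (g) (p))) (g))) (k (w (m) (g))))
4. (t (t (w (m) (f (f (g) (p)) (p))) (w (w (k (t (m) (m))) (f (g) (p))) (g))) (k (w (m) (g))))  →  (t (t (w (m) (f (f (g) (p)) (p))) (w (w (k (m)) (f (g) (p))) (g))) (k (w (m) (g))))
normal form: (t (t (w (m) (f (f (g) (p)) (p))) (w (w (k (m)) (f (g) (p))) (g))) (k (w (m) (g))))

size = 21


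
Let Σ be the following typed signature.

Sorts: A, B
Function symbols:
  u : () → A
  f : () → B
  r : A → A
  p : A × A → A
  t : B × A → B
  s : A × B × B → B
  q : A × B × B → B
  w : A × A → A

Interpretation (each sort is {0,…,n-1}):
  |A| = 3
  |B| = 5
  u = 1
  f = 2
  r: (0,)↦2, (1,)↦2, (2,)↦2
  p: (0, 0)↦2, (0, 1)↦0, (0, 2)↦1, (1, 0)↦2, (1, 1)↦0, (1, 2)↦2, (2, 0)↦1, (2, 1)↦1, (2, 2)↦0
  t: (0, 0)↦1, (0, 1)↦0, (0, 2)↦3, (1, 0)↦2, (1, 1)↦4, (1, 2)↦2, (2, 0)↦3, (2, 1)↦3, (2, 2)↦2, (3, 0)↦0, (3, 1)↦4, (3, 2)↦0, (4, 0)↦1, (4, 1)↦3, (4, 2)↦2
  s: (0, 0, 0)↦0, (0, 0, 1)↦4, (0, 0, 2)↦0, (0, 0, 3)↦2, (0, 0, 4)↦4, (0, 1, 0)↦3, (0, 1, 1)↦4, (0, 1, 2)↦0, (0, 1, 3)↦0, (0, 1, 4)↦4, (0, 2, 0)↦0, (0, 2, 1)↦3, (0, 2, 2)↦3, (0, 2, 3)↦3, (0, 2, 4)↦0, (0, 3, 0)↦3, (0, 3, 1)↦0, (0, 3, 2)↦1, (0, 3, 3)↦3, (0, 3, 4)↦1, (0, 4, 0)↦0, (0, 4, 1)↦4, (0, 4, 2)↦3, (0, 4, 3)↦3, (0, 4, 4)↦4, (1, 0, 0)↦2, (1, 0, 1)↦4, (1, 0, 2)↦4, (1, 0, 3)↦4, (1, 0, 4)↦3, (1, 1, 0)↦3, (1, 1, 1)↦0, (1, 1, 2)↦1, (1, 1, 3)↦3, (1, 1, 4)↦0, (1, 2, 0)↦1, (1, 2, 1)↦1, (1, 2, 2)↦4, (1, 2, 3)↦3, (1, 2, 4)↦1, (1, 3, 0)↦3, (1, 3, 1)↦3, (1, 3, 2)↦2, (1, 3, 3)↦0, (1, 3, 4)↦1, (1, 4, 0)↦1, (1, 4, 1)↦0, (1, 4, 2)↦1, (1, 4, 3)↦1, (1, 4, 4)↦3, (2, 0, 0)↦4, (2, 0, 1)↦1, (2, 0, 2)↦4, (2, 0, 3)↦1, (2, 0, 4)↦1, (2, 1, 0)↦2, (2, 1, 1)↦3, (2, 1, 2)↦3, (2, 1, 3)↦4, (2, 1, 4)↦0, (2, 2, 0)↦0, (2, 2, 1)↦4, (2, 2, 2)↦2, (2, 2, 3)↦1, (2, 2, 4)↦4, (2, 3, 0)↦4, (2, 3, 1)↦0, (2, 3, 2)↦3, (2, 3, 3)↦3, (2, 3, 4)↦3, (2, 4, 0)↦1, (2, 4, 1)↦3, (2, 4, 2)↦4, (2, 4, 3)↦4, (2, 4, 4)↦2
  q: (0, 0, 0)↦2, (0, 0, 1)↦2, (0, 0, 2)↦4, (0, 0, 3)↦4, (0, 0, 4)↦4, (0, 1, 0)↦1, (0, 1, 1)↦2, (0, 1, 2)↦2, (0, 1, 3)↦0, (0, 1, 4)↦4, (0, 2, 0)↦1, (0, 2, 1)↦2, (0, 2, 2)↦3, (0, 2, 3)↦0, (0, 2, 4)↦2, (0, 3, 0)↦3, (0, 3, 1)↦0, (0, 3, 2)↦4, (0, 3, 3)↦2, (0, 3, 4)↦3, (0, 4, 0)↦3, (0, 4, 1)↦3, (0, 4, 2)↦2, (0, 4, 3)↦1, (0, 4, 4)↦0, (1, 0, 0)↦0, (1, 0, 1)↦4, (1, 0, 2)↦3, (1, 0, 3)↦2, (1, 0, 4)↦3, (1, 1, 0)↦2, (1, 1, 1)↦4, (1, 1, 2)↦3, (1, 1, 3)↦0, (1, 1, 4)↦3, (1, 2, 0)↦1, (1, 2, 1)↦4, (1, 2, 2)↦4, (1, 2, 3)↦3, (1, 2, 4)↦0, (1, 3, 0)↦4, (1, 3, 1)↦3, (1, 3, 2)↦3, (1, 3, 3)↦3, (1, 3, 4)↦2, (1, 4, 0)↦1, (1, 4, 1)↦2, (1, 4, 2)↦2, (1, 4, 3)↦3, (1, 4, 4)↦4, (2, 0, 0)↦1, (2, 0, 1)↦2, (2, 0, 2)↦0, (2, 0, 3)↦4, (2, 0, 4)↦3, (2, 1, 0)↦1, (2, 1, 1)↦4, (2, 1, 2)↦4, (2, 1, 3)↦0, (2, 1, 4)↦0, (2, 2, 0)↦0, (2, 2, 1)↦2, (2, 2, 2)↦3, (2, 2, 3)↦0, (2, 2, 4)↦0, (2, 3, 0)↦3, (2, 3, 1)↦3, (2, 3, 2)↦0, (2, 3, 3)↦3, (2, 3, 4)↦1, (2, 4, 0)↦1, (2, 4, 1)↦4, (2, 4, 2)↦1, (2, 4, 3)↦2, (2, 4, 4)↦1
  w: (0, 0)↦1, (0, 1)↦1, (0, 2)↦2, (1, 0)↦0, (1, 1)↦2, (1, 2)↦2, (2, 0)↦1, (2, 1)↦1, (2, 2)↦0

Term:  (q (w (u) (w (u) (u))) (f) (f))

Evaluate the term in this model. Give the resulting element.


value = 3

  u = 1
  u = 1
  u = 1
  (w (u) (u)) = w(1, 1) = 2
  (w (u) (w (u) (u))) = w(1, 2) = 2
  f = 2
  f = 2
  (q (w (u) (w (u) (u))) (f) (f)) = q(2, 2, 2) = 3
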